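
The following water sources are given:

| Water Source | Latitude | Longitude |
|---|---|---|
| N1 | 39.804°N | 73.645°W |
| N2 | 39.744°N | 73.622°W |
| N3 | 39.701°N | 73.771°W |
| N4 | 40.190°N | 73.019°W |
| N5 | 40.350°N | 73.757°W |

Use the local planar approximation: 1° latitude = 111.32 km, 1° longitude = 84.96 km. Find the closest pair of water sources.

N1 and N2

Pairwise distances:
N1–N2: √((-0.060·111.32)² + (0.023·84.96)²) = √(44.61171 + 3.81843) = 6.959 km
N1–N3: √((-0.103·111.32)² + (-0.126·84.96)²) = √(131.46824 + 114.59617) = 15.686 km
N1–N4: √((0.386·111.32)² + (0.626·84.96)²) = √(1846.37965 + 2828.63997) = 68.374 km
N1–N5: √((0.546·111.32)² + (-0.112·84.96)²) = √(3694.29592 + 90.54512) = 61.521 km
N2–N3: √((-0.043·111.32)² + (-0.149·84.96)²) = √(22.91307 + 160.25129) = 13.534 km
N2–N4: √((0.446·111.32)² + (0.603·84.96)²) = √(2464.99540 + 2624.60307) = 71.341 km
N2–N5: √((0.606·111.32)² + (-0.135·84.96)²) = √(4550.84081 + 131.55172) = 68.428 km
N3–N4: √((0.489·111.32)² + (0.752·84.96)²) = √(2963.22148 + 4081.92188) = 83.935 km
N3–N5: √((0.649·111.32)² + (0.014·84.96)²) = √(5219.58277 + 1.41477) = 72.256 km
N4–N5: √((0.160·111.32)² + (-0.738·84.96)²) = √(317.23885 + 3931.35019) = 65.181 km
Closest pair: N1–N2 at 6.959 km.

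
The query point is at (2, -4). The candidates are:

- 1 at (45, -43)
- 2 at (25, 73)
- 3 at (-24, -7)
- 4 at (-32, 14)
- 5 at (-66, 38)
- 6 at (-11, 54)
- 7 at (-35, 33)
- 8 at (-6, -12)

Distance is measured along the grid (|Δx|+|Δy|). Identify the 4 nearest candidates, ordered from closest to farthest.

8, 3, 4, 6

Distances from (2, -4):
1: |43| + |-39| = 43 + 39 = 82
2: |23| + |77| = 23 + 77 = 100
3: |-26| + |-3| = 26 + 3 = 29
4: |-34| + |18| = 34 + 18 = 52
5: |-68| + |42| = 68 + 42 = 110
6: |-13| + |58| = 13 + 58 = 71
7: |-37| + |37| = 37 + 37 = 74
8: |-8| + |-8| = 8 + 8 = 16
Sorted: 8 (16) < 3 (29) < 4 (52) < 6 (71) < 7 (74) < 1 (82) < …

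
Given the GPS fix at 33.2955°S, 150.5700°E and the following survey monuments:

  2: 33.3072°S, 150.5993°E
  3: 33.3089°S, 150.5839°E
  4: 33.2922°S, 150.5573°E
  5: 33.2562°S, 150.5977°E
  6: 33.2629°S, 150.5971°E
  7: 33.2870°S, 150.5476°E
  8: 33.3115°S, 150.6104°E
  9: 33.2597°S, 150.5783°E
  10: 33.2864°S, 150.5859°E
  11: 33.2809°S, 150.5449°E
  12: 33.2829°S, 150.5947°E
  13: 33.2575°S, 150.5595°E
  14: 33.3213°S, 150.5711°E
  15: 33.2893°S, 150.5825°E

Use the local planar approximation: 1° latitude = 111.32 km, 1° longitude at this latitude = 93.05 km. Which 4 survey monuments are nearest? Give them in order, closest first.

Distances from 33.2955°S, 150.5700°E:
2: √((-0.0117·111.32)² + (0.0293·93.05)²) = √(1.696360 + 7.433066) = 3.0215 km
3: √((-0.0134·111.32)² + (0.0139·93.05)²) = √(2.225133 + 1.672871) = 1.9743 km
4: √((0.0033·111.32)² + (-0.0127·93.05)²) = √(0.134950 + 1.396498) = 1.2375 km
5: √((0.0393·111.32)² + (0.0277·93.05)²) = √(19.139540 + 6.643429) = 5.0777 km
6: √((0.0326·111.32)² + (0.0271·93.05)²) = √(13.169873 + 6.358744) = 4.4191 km
7: √((0.0085·111.32)² + (-0.0224·93.05)²) = √(0.895332 + 4.344390) = 2.2890 km
8: √((-0.0160·111.32)² + (0.0404·93.05)²) = √(3.172388 + 14.131735) = 4.1598 km
9: √((0.0358·111.32)² + (0.0083·93.05)²) = √(15.882265 + 0.596470) = 4.0594 km
10: √((0.0091·111.32)² + (0.0159·93.05)²) = √(1.026193 + 2.188905) = 1.7931 km
11: √((0.0146·111.32)² + (-0.0251·93.05)²) = √(2.641509 + 5.454817) = 2.8454 km
12: √((0.0126·111.32)² + (0.0247·93.05)²) = √(1.967377 + 5.282344) = 2.6925 km
13: √((0.0380·111.32)² + (-0.0105·93.05)²) = √(17.894254 + 0.954578) = 4.3415 km
14: √((-0.0258·111.32)² + (0.0011·93.05)²) = √(8.248706 + 0.010477) = 2.8739 km
15: √((0.0062·111.32)² + (0.0125·93.05)²) = √(0.476354 + 1.352860) = 1.3525 km
Sorted: 4 (1.2375 km) < 15 (1.3525 km) < 10 (1.7931 km) < 3 (1.9743 km) < 7 (2.2890 km) < 12 (2.6925 km) < …

4, 15, 10, 3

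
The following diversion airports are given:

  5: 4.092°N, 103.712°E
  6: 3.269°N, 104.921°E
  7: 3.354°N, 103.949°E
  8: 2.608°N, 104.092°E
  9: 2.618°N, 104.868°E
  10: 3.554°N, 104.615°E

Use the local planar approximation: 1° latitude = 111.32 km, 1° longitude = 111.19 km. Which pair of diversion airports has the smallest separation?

Pairwise distances:
5–6: √((-0.823·111.32)² + (1.209·111.19)²) = √(8393.55742 + 18071.07807) = 162.680 km
5–7: √((-0.738·111.32)² + (0.237·111.19)²) = √(6749.30601 + 694.42949) = 86.277 km
5–8: √((-1.484·111.32)² + (0.380·111.19)²) = √(27290.66995 + 1785.24840) = 170.517 km
5–9: √((-1.474·111.32)² + (1.156·111.19)²) = √(26924.11038 + 16521.41075) = 208.436 km
5–10: √((-0.538·111.32)² + (0.903·111.19)²) = √(3586.83126 + 10081.07768) = 116.910 km
6–7: √((0.085·111.32)² + (-0.972·111.19)²) = √(89.53323 + 11680.56876) = 108.490 km
6–8: √((-0.661·111.32)² + (-0.829·111.19)²) = √(5414.38725 + 8496.50900) = 117.944 km
6–9: √((-0.651·111.32)² + (-0.053·111.19)²) = √(5251.80234 + 34.72827) = 72.709 km
6–10: √((0.285·111.32)² + (-0.306·111.19)²) = √(1006.55177 + 1157.64210) = 46.521 km
7–8: √((-0.746·111.32)² + (0.143·111.19)²) = √(6896.42552 + 252.81541) = 84.553 km
7–9: √((-0.736·111.32)² + (0.919·111.19)²) = √(6712.77397 + 10441.49015) = 130.974 km
7–10: √((0.200·111.32)² + (0.666·111.19)²) = √(495.68570 + 5483.77868) = 77.327 km
8–9: √((0.010·111.32)² + (0.776·111.19)²) = √(1.23921 + 7444.83202) = 86.291 km
8–10: √((0.946·111.32)² + (0.523·111.19)²) = √(11089.92651 + 3381.69814) = 120.298 km
9–10: √((0.936·111.32)² + (-0.253·111.19)²) = √(10856.70639 + 791.35710) = 107.926 km
Closest pair: 6–10 at 46.521 km.

6 and 10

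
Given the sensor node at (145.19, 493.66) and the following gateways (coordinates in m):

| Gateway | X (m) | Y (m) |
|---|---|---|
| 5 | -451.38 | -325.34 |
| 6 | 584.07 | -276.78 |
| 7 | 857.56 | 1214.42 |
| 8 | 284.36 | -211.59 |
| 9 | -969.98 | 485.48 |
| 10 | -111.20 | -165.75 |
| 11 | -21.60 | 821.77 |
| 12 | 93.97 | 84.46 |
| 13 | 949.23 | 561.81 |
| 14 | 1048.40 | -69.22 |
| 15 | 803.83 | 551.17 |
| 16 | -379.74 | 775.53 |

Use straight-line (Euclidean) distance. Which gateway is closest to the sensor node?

11

Distances from (145.19, 493.66):
5: √((-596.57)² + (-819.00)²) = √(355895.7649 + 670761.0000) = 1013.24 m
6: √((438.88)² + (-770.44)²) = √(192615.6544 + 593577.7936) = 886.68 m
7: √((712.37)² + (720.76)²) = √(507471.0169 + 519494.9776) = 1013.39 m
8: √((139.17)² + (-705.25)²) = √(19368.2889 + 497377.5625) = 718.85 m
9: √((-1115.17)² + (-8.18)²) = √(1243604.1289 + 66.9124) = 1115.20 m
10: √((-256.39)² + (-659.41)²) = √(65735.8321 + 434821.5481) = 707.50 m
11: √((-166.79)² + (328.11)²) = √(27818.9041 + 107656.1721) = 368.07 m
12: √((-51.22)² + (-409.20)²) = √(2623.4884 + 167444.6400) = 412.39 m
13: √((804.04)² + (68.15)²) = √(646480.3216 + 4644.4225) = 806.92 m
14: √((903.21)² + (-562.88)²) = √(815788.3041 + 316833.8944) = 1064.25 m
15: √((658.64)² + (57.51)²) = √(433806.6496 + 3307.4001) = 661.15 m
16: √((-524.93)² + (281.87)²) = √(275551.5049 + 79450.6969) = 595.82 m
Minimum: 11 at 368.07 m.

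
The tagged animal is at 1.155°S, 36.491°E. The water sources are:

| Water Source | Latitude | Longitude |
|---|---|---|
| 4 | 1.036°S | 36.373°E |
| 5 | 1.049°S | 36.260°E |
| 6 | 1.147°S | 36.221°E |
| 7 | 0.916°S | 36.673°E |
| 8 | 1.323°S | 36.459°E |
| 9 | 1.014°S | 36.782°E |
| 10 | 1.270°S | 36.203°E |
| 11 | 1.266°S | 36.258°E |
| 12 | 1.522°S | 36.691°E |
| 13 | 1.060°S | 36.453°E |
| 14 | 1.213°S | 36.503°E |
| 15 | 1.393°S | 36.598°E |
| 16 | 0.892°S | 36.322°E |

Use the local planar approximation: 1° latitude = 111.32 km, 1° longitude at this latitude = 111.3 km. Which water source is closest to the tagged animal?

Distances from 1.155°S, 36.491°E:
4: 18.654 km
5: 28.289 km
6: 30.064 km
7: 33.439 km
8: 19.038 km
9: 35.991 km
10: 34.516 km
11: 28.726 km
12: 46.525 km
13: 11.390 km
14: 6.593 km
15: 29.048 km
16: 34.799 km
Minimum: 14 at 6.593 km.

14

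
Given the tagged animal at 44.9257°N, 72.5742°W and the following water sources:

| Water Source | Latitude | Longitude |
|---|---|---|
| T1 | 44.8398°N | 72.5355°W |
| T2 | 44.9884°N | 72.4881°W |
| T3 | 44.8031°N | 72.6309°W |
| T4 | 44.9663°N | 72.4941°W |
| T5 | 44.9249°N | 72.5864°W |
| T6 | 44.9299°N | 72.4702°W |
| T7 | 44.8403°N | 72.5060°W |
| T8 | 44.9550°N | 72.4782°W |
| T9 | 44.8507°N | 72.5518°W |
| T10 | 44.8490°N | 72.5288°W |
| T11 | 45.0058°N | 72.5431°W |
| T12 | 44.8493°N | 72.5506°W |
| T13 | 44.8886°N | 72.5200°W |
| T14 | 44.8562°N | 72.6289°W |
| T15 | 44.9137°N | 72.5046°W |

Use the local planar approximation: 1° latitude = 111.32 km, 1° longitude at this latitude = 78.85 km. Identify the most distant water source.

Distances from 44.9257°N, 72.5742°W:
T1: 10.0375 km
T2: 9.7369 km
T3: 14.3615 km
T4: 7.7664 km
T5: 0.9661 km
T6: 8.2137 km
T7: 10.9223 km
T8: 8.2424 km
T9: 8.5338 km
T10: 9.2583 km
T11: 9.2478 km
T12: 8.7060 km
T13: 5.9431 km
T14: 8.8578 km
T15: 5.6482 km
Maximum: T3 at 14.3615 km.

T3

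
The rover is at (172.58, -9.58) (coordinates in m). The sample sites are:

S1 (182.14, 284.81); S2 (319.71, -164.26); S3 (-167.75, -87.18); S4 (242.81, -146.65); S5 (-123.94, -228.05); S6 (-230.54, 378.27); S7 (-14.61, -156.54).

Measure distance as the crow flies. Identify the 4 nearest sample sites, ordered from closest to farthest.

Distances from (172.58, -9.58):
S1: √((9.56)² + (294.39)²) = √(91.3936 + 86665.4721) = 294.55 m
S2: √((147.13)² + (-154.68)²) = √(21647.2369 + 23925.9024) = 213.48 m
S3: √((-340.33)² + (-77.60)²) = √(115824.5089 + 6021.7600) = 349.06 m
S4: √((70.23)² + (-137.07)²) = √(4932.2529 + 18788.1849) = 154.01 m
S5: √((-296.52)² + (-218.47)²) = √(87924.1104 + 47729.1409) = 368.31 m
S6: √((-403.12)² + (387.85)²) = √(162505.7344 + 150427.6225) = 559.40 m
S7: √((-187.19)² + (-146.96)²) = √(35040.0961 + 21597.2416) = 237.99 m
Sorted: S4 (154.01 m) < S2 (213.48 m) < S7 (237.99 m) < S1 (294.55 m) < S3 (349.06 m) < S5 (368.31 m) < …

S4, S2, S7, S1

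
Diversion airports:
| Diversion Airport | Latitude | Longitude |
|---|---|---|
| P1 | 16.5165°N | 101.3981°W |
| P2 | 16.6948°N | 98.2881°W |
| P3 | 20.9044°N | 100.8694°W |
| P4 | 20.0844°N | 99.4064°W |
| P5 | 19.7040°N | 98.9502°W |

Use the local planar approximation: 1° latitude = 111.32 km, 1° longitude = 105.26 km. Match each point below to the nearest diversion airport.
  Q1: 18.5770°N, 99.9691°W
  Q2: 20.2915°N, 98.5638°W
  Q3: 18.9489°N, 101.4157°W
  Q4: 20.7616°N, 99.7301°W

Q1 at 18.5770°N, 99.9691°W:
  P1: √((-2.0605·111.32)² + (-1.4290·105.26)²) = √(52612.826400 + 22625.135506) = 274.2954 km
  P2: √((-1.8822·111.32)² + (1.6810·105.26)²) = √(43901.355878 + 31308.492597) = 274.2441 km
  P3: √((2.3274·111.32)² + (-0.9003·105.26)²) = √(67125.642449 + 8980.514774) = 275.8734 km
  P4: √((1.5074·111.32)² + (0.5627·105.26)²) = √(28158.104555 + 3508.169445) = 177.9502 km
  P5: √((1.1270·111.32)² + (1.0189·105.26)²) = √(15739.619434 + 11502.436803) = 165.0517 km
  → nearest: P5 (165.0517 km)
Q2 at 20.2915°N, 98.5638°W:
  P1: √((-3.7750·111.32)² + (-2.8343·105.26)²) = √(176595.774289 + 89005.811655) = 515.3655 km
  P2: √((-3.5967·111.32)² + (0.2757·105.26)²) = √(160307.863151 + 842.170963) = 401.4350 km
  P3: √((0.6129·111.32)² + (-2.3056·105.26)²) = √(4655.063805 + 58897.201300) = 252.0957 km
  P4: √((-0.2071·111.32)² + (-0.8426·105.26)²) = √(531.504068 + 7866.284345) = 91.6394 km
  P5: √((-0.5875·111.32)² + (-0.3864·105.26)²) = √(4277.225400 + 1654.249328) = 77.0161 km
  → nearest: P5 (77.0161 km)
Q3 at 18.9489°N, 101.4157°W:
  P1: √((-2.4324·111.32)² + (0.0176·105.26)²) = √(73318.974985 + 3.432038) = 270.7811 km
  P2: √((-2.2541·111.32)² + (3.1276·105.26)²) = √(62964.064239 + 108379.998403) = 413.9373 km
  P3: √((1.9555·111.32)² + (0.5463·105.26)²) = √(47387.307793 + 3306.656883) = 225.1532 km
  P4: √((1.1355·111.32)² + (2.0093·105.26)²) = √(15977.935823 + 44731.792315) = 246.3934 km
  P5: √((0.7551·111.32)² + (2.4655·105.26)²) = √(7065.702309 + 67349.867413) = 272.7922 km
  → nearest: P3 (225.1532 km)
Q4 at 20.7616°N, 99.7301°W:
  P1: √((-4.2451·111.32)² + (-1.6680·105.26)²) = √(223317.236904 + 30826.117109) = 504.1263 km
  P2: √((-4.0668·111.32)² + (1.4420·105.26)²) = √(204951.936012 + 23038.661939) = 477.4836 km
  P3: √((0.1428·111.32)² + (-1.1393·105.26)²) = √(252.698585 + 14381.458293) = 120.9717 km
  P4: √((-0.6772·111.32)² + (0.3237·105.26)²) = √(5683.034522 + 1160.946296) = 82.7284 km
  P5: √((-1.0576·111.32)² + (0.7799·105.26)²) = √(13860.831359 + 6739.141450) = 143.5269 km
  → nearest: P4 (82.7284 km)

Q1→P5; Q2→P5; Q3→P3; Q4→P4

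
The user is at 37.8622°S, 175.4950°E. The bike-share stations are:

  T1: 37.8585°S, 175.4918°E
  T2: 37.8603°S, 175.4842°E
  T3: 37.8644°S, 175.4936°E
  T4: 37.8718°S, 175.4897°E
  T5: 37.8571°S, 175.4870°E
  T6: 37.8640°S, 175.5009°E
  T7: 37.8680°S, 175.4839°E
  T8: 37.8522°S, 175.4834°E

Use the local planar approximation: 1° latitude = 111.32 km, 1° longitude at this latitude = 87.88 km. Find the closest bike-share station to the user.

T3

Distances from 37.8622°S, 175.4950°E:
T1: 0.4987 km
T2: 0.9724 km
T3: 0.2741 km
T4: 1.1658 km
T5: 0.9037 km
T6: 0.5559 km
T7: 1.1698 km
T8: 1.5094 km
Minimum: T3 at 0.2741 km.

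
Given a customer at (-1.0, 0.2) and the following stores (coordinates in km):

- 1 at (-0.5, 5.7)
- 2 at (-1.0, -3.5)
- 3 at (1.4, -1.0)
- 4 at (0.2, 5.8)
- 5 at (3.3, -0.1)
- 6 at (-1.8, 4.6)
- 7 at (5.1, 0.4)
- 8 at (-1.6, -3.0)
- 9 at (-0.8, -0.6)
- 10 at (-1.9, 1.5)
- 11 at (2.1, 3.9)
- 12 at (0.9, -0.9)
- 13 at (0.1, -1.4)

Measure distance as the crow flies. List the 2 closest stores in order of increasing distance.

9, 10

Distances from (-1.0, 0.2):
1: 5.5 km
2: 3.7 km
3: 2.7 km
4: 5.7 km
5: 4.3 km
6: 4.5 km
7: 6.1 km
8: 3.3 km
9: 0.8 km
10: 1.6 km
11: 4.8 km
12: 2.2 km
13: 1.9 km
Sorted: 9 (0.8 km) < 10 (1.6 km) < 13 (1.9 km) < 12 (2.2 km) < …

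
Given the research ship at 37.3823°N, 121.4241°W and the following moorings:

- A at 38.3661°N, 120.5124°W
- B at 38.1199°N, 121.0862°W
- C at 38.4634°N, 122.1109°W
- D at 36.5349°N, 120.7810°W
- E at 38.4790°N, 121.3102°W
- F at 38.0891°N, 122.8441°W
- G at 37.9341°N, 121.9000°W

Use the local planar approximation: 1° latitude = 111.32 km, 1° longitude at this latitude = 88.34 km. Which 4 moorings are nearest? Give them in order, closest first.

G, B, D, E

Distances from 37.3823°N, 121.4241°W:
A: 135.9430 km
B: 87.3672 km
C: 134.7766 km
D: 110.1189 km
E: 122.4986 km
F: 148.0763 km
G: 74.4355 km
Sorted: G (74.4355 km) < B (87.3672 km) < D (110.1189 km) < E (122.4986 km) < C (134.7766 km) < A (135.9430 km) < …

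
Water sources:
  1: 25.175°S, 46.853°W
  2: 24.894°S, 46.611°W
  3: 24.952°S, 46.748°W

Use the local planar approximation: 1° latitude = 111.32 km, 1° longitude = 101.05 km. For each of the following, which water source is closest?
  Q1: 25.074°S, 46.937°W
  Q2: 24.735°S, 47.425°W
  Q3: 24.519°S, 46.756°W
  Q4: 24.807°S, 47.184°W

Q1 at 25.074°S, 46.937°W:
  1: 14.088 km
  2: 38.558 km
  3: 23.435 km
  → nearest: 1 (14.088 km)
Q2 at 24.735°S, 47.425°W:
  1: 75.763 km
  2: 84.138 km
  3: 72.551 km
  → nearest: 3 (72.551 km)
Q3 at 24.519°S, 46.756°W:
  1: 73.681 km
  2: 44.242 km
  3: 48.208 km
  → nearest: 2 (44.242 km)
Q4 at 24.807°S, 47.184°W:
  1: 52.886 km
  2: 58.706 km
  3: 46.922 km
  → nearest: 3 (46.922 km)

Q1→1; Q2→3; Q3→2; Q4→3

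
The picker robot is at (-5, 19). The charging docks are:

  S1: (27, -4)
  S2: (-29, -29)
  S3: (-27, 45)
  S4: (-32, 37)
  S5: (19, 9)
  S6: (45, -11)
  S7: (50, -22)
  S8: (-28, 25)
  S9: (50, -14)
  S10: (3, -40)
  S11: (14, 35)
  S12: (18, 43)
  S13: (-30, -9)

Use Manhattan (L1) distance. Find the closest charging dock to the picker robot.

Distances from (-5, 19):
S1: 55
S2: 72
S3: 48
S4: 45
S5: 34
S6: 80
S7: 96
S8: 29
S9: 88
S10: 67
S11: 35
S12: 47
S13: 53
Minimum: S8 at 29.

S8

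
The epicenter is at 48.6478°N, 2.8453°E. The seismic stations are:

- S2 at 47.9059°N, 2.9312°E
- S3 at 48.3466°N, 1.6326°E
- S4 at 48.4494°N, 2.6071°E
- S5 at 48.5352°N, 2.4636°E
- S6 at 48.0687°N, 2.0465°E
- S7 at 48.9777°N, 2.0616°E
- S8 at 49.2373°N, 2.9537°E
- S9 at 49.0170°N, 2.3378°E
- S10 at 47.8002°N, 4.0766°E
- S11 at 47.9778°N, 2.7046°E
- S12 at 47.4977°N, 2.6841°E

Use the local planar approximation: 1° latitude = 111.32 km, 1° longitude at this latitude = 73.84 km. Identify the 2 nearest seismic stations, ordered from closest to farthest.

S4, S5

Distances from 48.6478°N, 2.8453°E:
S2: √((-0.7419·111.32)² + (0.0859·73.84)²) = √(6820.828618 + 40.231822) = 82.8315 km
S3: √((-0.3012·111.32)² + (-1.2127·73.84)²) = √(1124.233003 + 8018.444567) = 95.6173 km
S4: √((-0.1984·111.32)² + (-0.2382·73.84)²) = √(487.786449 + 309.361946) = 28.2338 km
S5: √((-0.1126·111.32)² + (-0.3817·73.84)²) = √(157.116999 + 794.378892) = 30.8463 km
S6: √((-0.5791·111.32)² + (-0.7988·73.84)²) = √(4155.789344 + 3479.040532) = 87.3775 km
S7: √((0.3299·111.32)² + (-0.7837·73.84)²) = √(1348.686550 + 3348.752644) = 68.5379 km
S8: √((0.5895·111.32)² + (0.1084·73.84)²) = √(4306.396503 + 64.068114) = 66.1095 km
S9: √((0.3692·111.32)² + (-0.5075·73.84)²) = √(1689.156077 + 1404.285686) = 55.6187 km
S10: √((-0.8476·111.32)² + (1.2313·73.84)²) = √(8902.834322 + 8266.299474) = 131.0310 km
S11: √((-0.6700·111.32)² + (-0.1407·73.84)²) = √(5562.832723 + 107.937305) = 75.3045 km
S12: √((-1.1501·111.32)² + (-0.1612·73.84)²) = √(16391.458641 + 141.681599) = 128.5813 km
Sorted: S4 (28.2338 km) < S5 (30.8463 km) < S9 (55.6187 km) < S8 (66.1095 km) < …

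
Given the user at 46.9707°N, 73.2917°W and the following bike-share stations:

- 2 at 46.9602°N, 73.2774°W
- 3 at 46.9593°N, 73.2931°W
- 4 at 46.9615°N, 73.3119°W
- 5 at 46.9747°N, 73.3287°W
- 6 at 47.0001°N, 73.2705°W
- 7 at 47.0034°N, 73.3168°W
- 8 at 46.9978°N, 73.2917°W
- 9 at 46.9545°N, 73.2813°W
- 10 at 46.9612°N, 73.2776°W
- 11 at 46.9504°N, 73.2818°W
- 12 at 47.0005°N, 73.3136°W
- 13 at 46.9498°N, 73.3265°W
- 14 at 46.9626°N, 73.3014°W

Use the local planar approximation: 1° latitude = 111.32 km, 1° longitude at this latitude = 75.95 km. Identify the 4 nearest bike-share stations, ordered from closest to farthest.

Distances from 46.9707°N, 73.2917°W:
2: 1.5956 km
3: 1.2735 km
4: 1.8446 km
5: 2.8452 km
6: 3.6474 km
7: 4.1091 km
8: 3.0168 km
9: 1.9688 km
10: 1.5051 km
11: 2.3816 km
12: 3.7110 km
13: 3.5212 km
14: 1.1644 km
Sorted: 14 (1.1644 km) < 3 (1.2735 km) < 10 (1.5051 km) < 2 (1.5956 km) < 4 (1.8446 km) < 9 (1.9688 km) < …

14, 3, 10, 2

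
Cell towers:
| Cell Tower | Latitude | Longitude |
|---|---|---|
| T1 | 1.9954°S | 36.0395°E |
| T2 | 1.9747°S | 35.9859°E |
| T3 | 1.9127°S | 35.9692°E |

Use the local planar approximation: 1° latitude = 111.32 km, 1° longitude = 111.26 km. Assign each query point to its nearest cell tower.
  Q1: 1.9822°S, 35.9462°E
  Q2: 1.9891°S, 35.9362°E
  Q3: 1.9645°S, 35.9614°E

Q1→T2; Q2→T2; Q3→T2

Q1 at 1.9822°S, 35.9462°E:
  T1: 10.4840 km
  T2: 4.4952 km
  T3: 8.1490 km
  → nearest: T2 (4.4952 km)
Q2 at 1.9891°S, 35.9362°E:
  T1: 11.5145 km
  T2: 5.7573 km
  T3: 9.2635 km
  → nearest: T2 (5.7573 km)
Q3 at 1.9645°S, 35.9614°E:
  T1: 9.3455 km
  T2: 2.9529 km
  T3: 5.8313 km
  → nearest: T2 (2.9529 km)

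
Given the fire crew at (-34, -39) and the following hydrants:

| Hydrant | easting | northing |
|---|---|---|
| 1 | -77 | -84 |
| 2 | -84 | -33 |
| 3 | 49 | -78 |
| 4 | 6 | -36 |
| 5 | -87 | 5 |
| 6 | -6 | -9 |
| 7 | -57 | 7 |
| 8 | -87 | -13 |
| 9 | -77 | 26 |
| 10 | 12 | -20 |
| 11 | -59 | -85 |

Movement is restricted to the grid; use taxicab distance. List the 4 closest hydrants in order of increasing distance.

Distances from (-34, -39):
1: 88
2: 56
3: 122
4: 43
5: 97
6: 58
7: 69
8: 79
9: 108
10: 65
11: 71
Sorted: 4 (43) < 2 (56) < 6 (58) < 10 (65) < 7 (69) < 11 (71) < …

4, 2, 6, 10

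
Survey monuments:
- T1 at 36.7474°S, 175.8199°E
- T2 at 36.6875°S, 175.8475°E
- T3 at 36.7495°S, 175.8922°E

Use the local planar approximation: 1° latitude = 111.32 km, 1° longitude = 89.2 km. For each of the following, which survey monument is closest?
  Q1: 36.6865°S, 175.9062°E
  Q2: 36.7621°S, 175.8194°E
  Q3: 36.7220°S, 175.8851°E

Q1 at 36.6865°S, 175.9062°E:
  T1: 10.2576 km
  T2: 5.2372 km
  T3: 7.1235 km
  → nearest: T2 (5.2372 km)
Q2 at 36.7621°S, 175.8194°E:
  T1: 1.6370 km
  T2: 8.6745 km
  T3: 6.6435 km
  → nearest: T1 (1.6370 km)
Q3 at 36.7220°S, 175.8851°E:
  T1: 6.4668 km
  T2: 5.0989 km
  T3: 3.1261 km
  → nearest: T3 (3.1261 km)

Q1→T2; Q2→T1; Q3→T3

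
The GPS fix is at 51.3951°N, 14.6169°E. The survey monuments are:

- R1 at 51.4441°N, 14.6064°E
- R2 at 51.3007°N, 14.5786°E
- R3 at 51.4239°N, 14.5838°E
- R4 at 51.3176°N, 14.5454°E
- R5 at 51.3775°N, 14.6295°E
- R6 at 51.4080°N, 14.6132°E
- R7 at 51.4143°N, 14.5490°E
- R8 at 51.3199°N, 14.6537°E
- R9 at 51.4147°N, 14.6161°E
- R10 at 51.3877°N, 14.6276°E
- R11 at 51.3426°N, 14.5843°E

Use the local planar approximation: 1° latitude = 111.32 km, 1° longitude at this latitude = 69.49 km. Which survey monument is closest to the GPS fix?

Distances from 51.3951°N, 14.6169°E:
R1: 5.5033 km
R2: 10.8404 km
R3: 3.9458 km
R4: 9.9557 km
R5: 2.1460 km
R6: 1.4589 km
R7: 5.1799 km
R8: 8.7531 km
R9: 2.1826 km
R10: 1.1097 km
R11: 6.2680 km
Minimum: R10 at 1.1097 km.

R10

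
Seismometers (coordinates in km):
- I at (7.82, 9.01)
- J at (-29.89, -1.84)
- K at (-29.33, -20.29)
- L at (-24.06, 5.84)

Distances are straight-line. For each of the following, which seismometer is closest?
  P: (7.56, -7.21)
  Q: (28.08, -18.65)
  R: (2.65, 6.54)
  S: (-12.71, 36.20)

P→I; Q→I; R→I; S→L

P at (7.56, -7.21):
  I: 16.222 km
  J: 37.833 km
  K: 39.140 km
  L: 34.207 km
  → nearest: I (16.222 km)
Q at (28.08, -18.65):
  I: 34.286 km
  J: 60.358 km
  K: 57.433 km
  L: 57.605 km
  → nearest: I (34.286 km)
R at (2.65, 6.54):
  I: 5.730 km
  J: 33.602 km
  K: 41.744 km
  L: 26.719 km
  → nearest: I (5.730 km)
S at (-12.71, 36.20):
  I: 34.070 km
  J: 41.740 km
  K: 58.884 km
  L: 32.412 km
  → nearest: L (32.412 km)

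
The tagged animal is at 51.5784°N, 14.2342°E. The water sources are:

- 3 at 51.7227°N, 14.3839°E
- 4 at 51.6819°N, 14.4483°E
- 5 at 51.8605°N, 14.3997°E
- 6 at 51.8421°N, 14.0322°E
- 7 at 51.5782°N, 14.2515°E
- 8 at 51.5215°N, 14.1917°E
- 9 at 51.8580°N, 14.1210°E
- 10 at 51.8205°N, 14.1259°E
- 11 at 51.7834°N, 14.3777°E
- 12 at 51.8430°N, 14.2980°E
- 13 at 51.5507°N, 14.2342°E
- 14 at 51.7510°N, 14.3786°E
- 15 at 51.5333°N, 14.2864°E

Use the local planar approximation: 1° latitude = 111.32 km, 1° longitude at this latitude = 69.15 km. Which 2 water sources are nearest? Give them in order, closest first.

Distances from 51.5784°N, 14.2342°E:
3: 19.1101 km
4: 18.7600 km
5: 33.4237 km
6: 32.5090 km
7: 1.1965 km
8: 6.9827 km
9: 32.0943 km
10: 27.9717 km
11: 24.8847 km
12: 29.7838 km
13: 3.0836 km
14: 21.6536 km
15: 6.1835 km
Sorted: 7 (1.1965 km) < 13 (3.0836 km) < 15 (6.1835 km) < 8 (6.9827 km) < …

7, 13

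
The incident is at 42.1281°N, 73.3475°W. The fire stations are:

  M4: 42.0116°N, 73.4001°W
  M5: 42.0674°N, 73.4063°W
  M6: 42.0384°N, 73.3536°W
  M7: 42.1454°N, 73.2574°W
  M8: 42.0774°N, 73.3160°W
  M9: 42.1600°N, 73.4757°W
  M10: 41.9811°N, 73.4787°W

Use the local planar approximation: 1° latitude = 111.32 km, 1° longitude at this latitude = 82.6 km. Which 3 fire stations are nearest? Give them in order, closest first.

M8, M7, M5

Distances from 42.1281°N, 73.3475°W:
M4: 13.6772 km
M5: 8.3215 km
M6: 9.9981 km
M7: 7.6874 km
M8: 6.2148 km
M9: 11.1689 km
M10: 19.6271 km
Sorted: M8 (6.2148 km) < M7 (7.6874 km) < M5 (8.3215 km) < M6 (9.9981 km) < M9 (11.1689 km) < …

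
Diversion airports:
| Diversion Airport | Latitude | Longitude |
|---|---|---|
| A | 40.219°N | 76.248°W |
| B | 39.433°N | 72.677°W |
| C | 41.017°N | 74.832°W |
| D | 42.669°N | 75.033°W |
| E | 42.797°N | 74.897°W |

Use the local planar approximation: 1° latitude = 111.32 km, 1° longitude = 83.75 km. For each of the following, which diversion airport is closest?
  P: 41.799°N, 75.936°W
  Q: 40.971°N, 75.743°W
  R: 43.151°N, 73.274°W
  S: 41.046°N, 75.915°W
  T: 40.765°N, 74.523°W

P at 41.799°N, 75.936°W:
  A: √((-1.580·111.32)² + (-0.312·83.75)²) = √(30935.74429 + 682.77690) = 177.816 km
  B: √((-2.366·111.32)² + (3.259·83.75)²) = √(69370.66790 + 74496.92595) = 379.299 km
  C: √((-0.782·111.32)² + (1.104·83.75)²) = √(7578.09249 + 8548.85160) = 126.992 km
  D: √((0.870·111.32)² + (0.903·83.75)²) = √(9379.61258 + 5719.32969) = 122.878 km
  E: √((0.998·111.32)² + (1.039·83.75)²) = √(12342.62340 + 7571.82776) = 141.119 km
  → nearest: D (122.878 km)
Q at 40.971°N, 75.743°W:
  A: √((-0.752·111.32)² + (-0.505·83.75)²) = √(7007.80610 + 1788.76129) = 93.790 km
  B: √((-1.538·111.32)² + (3.066·83.75)²) = √(29312.91889 + 65934.68451) = 308.622 km
  C: √((0.046·111.32)² + (0.911·83.75)²) = √(26.22177 + 5821.11776) = 76.468 km
  D: √((1.698·111.32)² + (0.710·83.75)²) = √(35729.07454 + 3535.78891) = 198.154 km
  E: √((1.826·111.32)² + (0.846·83.75)²) = √(41318.82299 + 5020.07676) = 215.265 km
  → nearest: C (76.468 km)
R at 43.151°N, 73.274°W:
  A: √((-2.932·111.32)² + (-2.974·83.75)²) = √(106530.58877 + 62037.11026) = 410.570 km
  B: √((-3.718·111.32)² + (0.597·83.75)²) = √(171303.07788 + 2499.87500) = 416.897 km
  C: √((-2.134·111.32)² + (-1.558·83.75)²) = √(56433.27124 + 17025.68281) = 271.033 km
  D: √((-0.482·111.32)² + (-1.759·83.75)²) = √(2878.99209 + 21702.07751) = 156.784 km
  E: √((-0.354·111.32)² + (-1.623·83.75)²) = √(1552.93372 + 18475.94544) = 141.523 km
  → nearest: E (141.523 km)
S at 41.046°N, 75.915°W:
  A: √((-0.827·111.32)² + (-0.333·83.75)²) = √(8475.34556 + 777.78238) = 96.193 km
  B: √((-1.613·111.32)² + (3.238·83.75)²) = √(32241.49194 + 73539.94831) = 325.241 km
  C: √((-0.029·111.32)² + (1.083·83.75)²) = √(10.42179 + 8226.71675) = 90.759 km
  D: √((1.623·111.32)² + (0.882·83.75)²) = √(32642.50167 + 5456.40756) = 195.189 km
  E: √((1.751·111.32)² + (1.018·83.75)²) = √(37994.32099 + 7268.84131) = 212.751 km
  → nearest: C (90.759 km)
T at 40.765°N, 74.523°W:
  A: √((-0.546·111.32)² + (-1.725·83.75)²) = √(3694.29592 + 20871.21973) = 156.734 km
  B: √((-1.332·111.32)² + (1.846·83.75)²) = √(21986.43646 + 23901.93301) = 214.216 km
  C: √((0.252·111.32)² + (-0.309·83.75)²) = √(786.95061 + 669.70970) = 38.166 km
  D: √((1.904·111.32)² + (-0.510·83.75)²) = √(44924.19290 + 1824.35766) = 216.214 km
  E: √((2.032·111.32)² + (-0.374·83.75)²) = √(51167.45338 + 981.09901) = 228.361 km
  → nearest: C (38.166 km)

P→D; Q→C; R→E; S→C; T→C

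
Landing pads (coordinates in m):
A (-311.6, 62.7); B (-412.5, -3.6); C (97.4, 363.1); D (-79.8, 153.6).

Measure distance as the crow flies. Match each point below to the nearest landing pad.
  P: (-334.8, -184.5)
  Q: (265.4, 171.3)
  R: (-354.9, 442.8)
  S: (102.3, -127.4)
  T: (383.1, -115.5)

P at (-334.8, -184.5):
  A: 248.3 m
  B: 196.9 m
  C: 697.6 m
  D: 423.5 m
  → nearest: B (196.9 m)
Q at (265.4, 171.3):
  A: 587.1 m
  B: 700.1 m
  C: 255.0 m
  D: 345.7 m
  → nearest: C (255.0 m)
R at (-354.9, 442.8):
  A: 382.6 m
  B: 450.1 m
  C: 459.3 m
  D: 399.1 m
  → nearest: A (382.6 m)
S at (102.3, -127.4):
  A: 455.5 m
  B: 529.5 m
  C: 490.5 m
  D: 334.8 m
  → nearest: D (334.8 m)
T at (383.1, -115.5):
  A: 717.2 m
  B: 803.4 m
  C: 557.4 m
  D: 535.4 m
  → nearest: D (535.4 m)

P→B; Q→C; R→A; S→D; T→D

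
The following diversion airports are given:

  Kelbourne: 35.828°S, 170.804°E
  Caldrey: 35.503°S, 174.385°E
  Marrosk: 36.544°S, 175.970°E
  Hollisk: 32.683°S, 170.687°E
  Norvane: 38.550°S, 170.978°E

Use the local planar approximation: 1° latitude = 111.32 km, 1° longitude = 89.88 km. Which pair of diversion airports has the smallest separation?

Pairwise distances:
Caldrey–Marrosk: √((-1.041·111.32)² + (1.585·89.88)²) = √(13429.12927 + 20294.79462) = 183.641 km
Kelbourne–Norvane: √((-2.722·111.32)² + (0.174·89.88)²) = √(91816.90241 + 244.58207) = 303.416 km
Kelbourne–Caldrey: √((0.325·111.32)² + (3.581·89.88)²) = √(1308.92004 + 103594.03984) = 323.887 km
Kelbourne–Hollisk: √((3.145·111.32)² + (-0.117·89.88)²) = √(122570.99028 + 110.58541) = 350.259 km
Caldrey–Norvane: √((-3.047·111.32)² + (-3.407·89.88)²) = √(115051.24000 + 93771.39883) = 456.971 km
Caldrey–Hollisk: √((2.820·111.32)² + (-3.698·89.88)²) = √(98547.27322 + 110473.96492) = 457.188 km
Kelbourne–Marrosk: √((-0.716·111.32)² + (5.166·89.88)²) = √(6352.90615 + 215593.13669) = 471.111 km
Marrosk–Norvane: √((-2.006·111.32)² + (-4.992·89.88)²) = √(49866.42713 + 201314.60387) = 501.180 km
Marrosk–Hollisk: √((3.861·111.32)² + (-5.283·89.88)²) = √(184733.64463 + 225469.26488) = 640.471 km
Hollisk–Norvane: √((-5.867·111.32)² + (0.291·89.88)²) = √(426558.47174 + 684.08821) = 653.638 km
Closest pair: Caldrey–Marrosk at 183.641 km.

Caldrey and Marrosk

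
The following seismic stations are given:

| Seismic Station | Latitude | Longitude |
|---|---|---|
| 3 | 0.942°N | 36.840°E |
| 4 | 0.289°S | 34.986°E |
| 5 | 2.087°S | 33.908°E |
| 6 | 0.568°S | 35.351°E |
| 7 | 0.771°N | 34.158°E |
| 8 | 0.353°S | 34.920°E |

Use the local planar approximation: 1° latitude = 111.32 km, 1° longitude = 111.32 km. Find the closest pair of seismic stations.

Pairwise distances:
3–4: √((-1.231·111.32)² + (-1.854·111.32)²) = √(18778.56930 + 42595.70935) = 247.738 km
3–5: √((-3.029·111.32)² + (-2.932·111.32)²) = √(113695.93617 + 106530.58877) = 469.283 km
3–6: √((-1.510·111.32)² + (-1.489·111.32)²) = √(28255.32389 + 27474.87915) = 236.072 km
3–7: √((-0.171·111.32)² + (-2.682·111.32)²) = √(362.35864 + 89138.21691) = 299.166 km
3–8: √((-1.295·111.32)² + (-1.920·111.32)²) = √(20781.93261 + 45682.39374) = 257.807 km
4–5: √((-1.798·111.32)² + (-1.078·111.32)²) = √(40061.36752 + 14400.71041) = 233.371 km
4–6: √((-0.279·111.32)² + (0.365·111.32)²) = √(964.61676 + 1650.94317) = 51.143 km
4–7: √((1.060·111.32)² + (-0.828·111.32)²) = √(13923.81120 + 8495.85456) = 149.732 km
4–8: √((-0.064·111.32)² + (-0.066·111.32)²) = √(50.75822 + 53.98017) = 10.234 km
5–6: √((1.519·111.32)² + (1.443·111.32)²) = √(28593.14608 + 25803.52612) = 233.231 km
5–7: √((2.858·111.32)² + (0.250·111.32)²) = √(101221.05143 + 774.50890) = 319.367 km
5–8: √((1.734·111.32)² + (1.012·111.32)²) = √(37260.14851 + 12691.33829) = 223.498 km
6–7: √((1.339·111.32)² + (-1.193·111.32)²) = √(22218.13234 + 17637.10428) = 199.638 km
6–8: √((0.215·111.32)² + (-0.431·111.32)²) = √(572.82678 + 2301.97676) = 53.617 km
7–8: √((-1.124·111.32)² + (0.762·111.32)²) = √(15655.93530 + 7195.42313) = 151.167 km
Closest pair: 4–8 at 10.234 km.

4 and 8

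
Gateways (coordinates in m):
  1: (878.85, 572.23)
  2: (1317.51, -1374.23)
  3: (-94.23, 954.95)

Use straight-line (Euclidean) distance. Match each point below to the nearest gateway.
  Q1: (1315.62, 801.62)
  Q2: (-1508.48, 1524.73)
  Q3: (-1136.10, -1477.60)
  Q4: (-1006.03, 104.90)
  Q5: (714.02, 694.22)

Q1 at (1315.62, 801.62):
  1: √((-436.77)² + (-229.39)²) = √(190768.0329 + 52619.7721) = 493.34 m
  2: √((1.89)² + (-2175.85)²) = √(3.5721 + 4734323.2225) = 2175.85 m
  3: √((-1409.85)² + (153.33)²) = √(1987677.0225 + 23510.0889) = 1418.16 m
  → nearest: 1 (493.34 m)
Q2 at (-1508.48, 1524.73):
  1: √((2387.33)² + (-952.50)²) = √(5699344.5289 + 907256.2500) = 2570.33 m
  2: √((2825.99)² + (-2898.96)²) = √(7986219.4801 + 8403969.0816) = 4048.48 m
  3: √((1414.25)² + (-569.78)²) = √(2000103.0625 + 324649.2484) = 1524.71 m
  → nearest: 3 (1524.71 m)
Q3 at (-1136.10, -1477.60):
  1: √((2014.95)² + (2049.83)²) = √(4060023.5025 + 4201803.0289) = 2874.34 m
  2: √((2453.61)² + (103.37)²) = √(6020202.0321 + 10685.3569) = 2455.79 m
  3: √((1041.87)² + (2432.55)²) = √(1085493.0969 + 5917299.5025) = 2646.28 m
  → nearest: 2 (2455.79 m)
Q4 at (-1006.03, 104.90):
  1: √((1884.88)² + (467.33)²) = √(3552772.6144 + 218397.3289) = 1941.95 m
  2: √((2323.54)² + (-1479.13)²) = √(5398838.1316 + 2187825.5569) = 2754.39 m
  3: √((911.80)² + (850.05)²) = √(831379.2400 + 722585.0025) = 1246.58 m
  → nearest: 3 (1246.58 m)
Q5 at (714.02, 694.22):
  1: √((164.83)² + (-121.99)²) = √(27168.9289 + 14881.5601) = 205.06 m
  2: √((603.49)² + (-2068.45)²) = √(364200.1801 + 4278485.4025) = 2154.69 m
  3: √((-808.25)² + (260.73)²) = √(653268.0625 + 67980.1329) = 849.26 m
  → nearest: 1 (205.06 m)

Q1→1; Q2→3; Q3→2; Q4→3; Q5→1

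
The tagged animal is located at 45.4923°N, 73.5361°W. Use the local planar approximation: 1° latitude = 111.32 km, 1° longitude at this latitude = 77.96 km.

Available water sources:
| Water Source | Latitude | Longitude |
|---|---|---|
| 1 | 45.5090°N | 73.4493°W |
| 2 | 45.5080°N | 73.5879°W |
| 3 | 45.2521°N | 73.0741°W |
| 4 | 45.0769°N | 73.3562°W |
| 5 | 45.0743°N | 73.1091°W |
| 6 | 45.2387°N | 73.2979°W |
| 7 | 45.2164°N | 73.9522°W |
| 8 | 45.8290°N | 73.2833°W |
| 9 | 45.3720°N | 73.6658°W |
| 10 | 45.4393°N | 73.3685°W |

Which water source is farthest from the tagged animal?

Distances from 45.4923°N, 73.5361°W:
1: 7.0176 km
2: 4.4003 km
3: 44.8580 km
4: 48.3224 km
5: 57.2133 km
6: 33.7909 km
7: 44.6721 km
8: 42.3471 km
9: 16.7804 km
10: 14.3364 km
Maximum: 5 at 57.2133 km.

5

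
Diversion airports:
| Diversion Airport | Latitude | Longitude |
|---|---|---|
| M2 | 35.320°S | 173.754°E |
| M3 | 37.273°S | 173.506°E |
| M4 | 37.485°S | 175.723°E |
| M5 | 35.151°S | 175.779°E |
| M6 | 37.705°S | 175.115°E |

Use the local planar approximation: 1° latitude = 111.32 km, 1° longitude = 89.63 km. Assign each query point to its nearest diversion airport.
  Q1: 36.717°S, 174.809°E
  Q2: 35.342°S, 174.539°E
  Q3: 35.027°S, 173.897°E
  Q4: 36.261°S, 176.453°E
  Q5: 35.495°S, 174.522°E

Q1 at 36.717°S, 174.809°E:
  M2: √((1.397·111.32)² + (-1.055·89.63)²) = √(24184.61664 + 8941.52741) = 182.006 km
  M3: √((-0.556·111.32)² + (-1.303·89.63)²) = √(3830.85733 + 13639.41125) = 132.175 km
  M4: √((-0.768·111.32)² + (0.914·89.63)²) = √(7309.18300 + 6711.18459) = 118.408 km
  M5: √((1.566·111.32)² + (0.970·89.63)²) = √(30389.94477 + 7558.75487) = 194.804 km
  M6: √((-0.988·111.32)² + (0.306·89.63)²) = √(12096.51545 + 752.22826) = 113.352 km
  → nearest: M6 (113.352 km)
Q2 at 35.342°S, 174.539°E:
  M2: √((0.022·111.32)² + (-0.785·89.63)²) = √(5.99780 + 4950.46628) = 70.402 km
  M3: √((-1.931·111.32)² + (-1.033·89.63)²) = √(46207.33729 + 8572.49886) = 234.051 km
  M4: √((-2.143·111.32)² + (1.184·89.63)²) = √(56910.28197 + 11261.86190) = 261.098 km
  M5: √((0.191·111.32)² + (1.240·89.63)²) = √(452.07775 + 12352.36634) = 113.157 km
  M6: √((-2.363·111.32)² + (0.576·89.63)²) = √(69194.86058 + 2665.33474) = 268.068 km
  → nearest: M2 (70.402 km)
Q3 at 35.027°S, 173.897°E:
  M2: √((-0.293·111.32)² + (-0.143·89.63)²) = √(1063.85303 + 164.27780) = 35.045 km
  M3: √((-2.246·111.32)² + (-0.391·89.63)²) = √(62512.36061 + 1228.17515) = 252.469 km
  M4: √((-2.458·111.32)² + (1.826·89.63)²) = √(74870.39984 + 26786.02928) = 318.836 km
  M5: √((-0.124·111.32)² + (1.882·89.63)²) = √(190.54158 + 28454.17715) = 169.248 km
  M6: √((-2.678·111.32)² + (1.218·89.63)²) = √(88872.52938 + 11917.94480) = 317.475 km
  → nearest: M2 (35.045 km)
Q4 at 36.261°S, 176.453°E:
  M2: √((0.941·111.32)² + (-2.699·89.63)²) = √(10973.00664 + 58521.11094) = 263.617 km
  M3: √((-1.012·111.32)² + (-2.947·89.63)²) = √(12691.33829 + 69769.73357) = 287.160 km
  M4: √((-1.224·111.32)² + (-0.730·89.63)²) = √(18565.61033 + 4281.07181) = 151.151 km
  M5: √((1.110·111.32)² + (-0.674·89.63)²) = √(15268.35865 + 3649.44301) = 137.542 km
  M6: √((-1.444·111.32)² + (-1.338·89.63)²) = √(25839.30224 + 14381.99123) = 200.552 km
  → nearest: M5 (137.542 km)
Q5 at 35.495°S, 174.522°E:
  M2: √((0.175·111.32)² + (-0.768·89.63)²) = √(379.50936 + 4738.37287) = 71.539 km
  M3: √((-1.778·111.32)² + (-1.016·89.63)²) = √(39175.08149 + 8292.66667) = 217.871 km
  M4: √((-1.990·111.32)² + (1.201·89.63)²) = √(49074.12312 + 11587.58166) = 246.296 km
  M5: √((0.344·111.32)² + (1.257·89.63)²) = √(1466.43656 + 12693.38195) = 118.995 km
  M6: √((-2.210·111.32)² + (0.593·89.63)²) = √(60524.46270 + 2824.98522) = 251.693 km
  → nearest: M2 (71.539 km)

Q1→M6; Q2→M2; Q3→M2; Q4→M5; Q5→M2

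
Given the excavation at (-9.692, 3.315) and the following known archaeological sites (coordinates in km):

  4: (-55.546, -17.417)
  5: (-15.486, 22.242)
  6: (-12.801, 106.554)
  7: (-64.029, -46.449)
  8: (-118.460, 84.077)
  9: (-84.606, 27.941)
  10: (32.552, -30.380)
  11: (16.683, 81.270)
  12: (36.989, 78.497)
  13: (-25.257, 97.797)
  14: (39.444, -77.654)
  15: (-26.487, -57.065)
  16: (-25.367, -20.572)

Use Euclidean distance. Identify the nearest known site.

Distances from (-9.692, 3.315):
4: 50.323 km
5: 19.794 km
6: 103.286 km
7: 73.682 km
8: 135.473 km
9: 78.858 km
10: 54.036 km
11: 82.296 km
12: 88.495 km
13: 95.756 km
14: 94.712 km
15: 62.672 km
16: 28.571 km
Minimum: 5 at 19.794 km.

5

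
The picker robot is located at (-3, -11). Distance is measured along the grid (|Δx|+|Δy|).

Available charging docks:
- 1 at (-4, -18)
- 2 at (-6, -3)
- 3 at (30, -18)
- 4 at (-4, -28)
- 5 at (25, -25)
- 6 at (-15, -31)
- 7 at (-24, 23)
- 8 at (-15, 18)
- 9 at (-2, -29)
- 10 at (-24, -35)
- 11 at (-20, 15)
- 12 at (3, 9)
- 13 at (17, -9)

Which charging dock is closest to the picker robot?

1

Distances from (-3, -11):
1: 8
2: 11
3: 40
4: 18
5: 42
6: 32
7: 55
8: 41
9: 19
10: 45
11: 43
12: 26
13: 22
Minimum: 1 at 8.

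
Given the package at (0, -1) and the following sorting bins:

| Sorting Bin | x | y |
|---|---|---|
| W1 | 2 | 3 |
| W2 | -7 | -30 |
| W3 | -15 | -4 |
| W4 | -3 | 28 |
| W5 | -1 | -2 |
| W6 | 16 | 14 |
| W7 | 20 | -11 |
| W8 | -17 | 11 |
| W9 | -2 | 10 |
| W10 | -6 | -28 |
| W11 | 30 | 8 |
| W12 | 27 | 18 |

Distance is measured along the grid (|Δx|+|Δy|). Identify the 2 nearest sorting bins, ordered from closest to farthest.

W5, W1

Distances from (0, -1):
W1: 6
W2: 36
W3: 18
W4: 32
W5: 2
W6: 31
W7: 30
W8: 29
W9: 13
W10: 33
W11: 39
W12: 46
Sorted: W5 (2) < W1 (6) < W9 (13) < W3 (18) < …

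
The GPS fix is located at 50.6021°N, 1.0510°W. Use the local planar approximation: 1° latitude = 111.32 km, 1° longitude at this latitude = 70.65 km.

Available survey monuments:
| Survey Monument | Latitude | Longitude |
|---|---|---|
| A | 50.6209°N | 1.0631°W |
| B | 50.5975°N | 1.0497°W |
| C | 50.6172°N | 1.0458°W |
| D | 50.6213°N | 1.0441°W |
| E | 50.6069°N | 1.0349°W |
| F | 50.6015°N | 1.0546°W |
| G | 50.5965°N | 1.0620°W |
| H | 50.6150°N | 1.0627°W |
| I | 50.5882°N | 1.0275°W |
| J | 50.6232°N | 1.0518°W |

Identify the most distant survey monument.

J

Distances from 50.6021°N, 1.0510°W:
A: √((0.0188·111.32)² + (-0.0121·70.65)²) = √(4.379879 + 0.730794) = 2.2607 km
B: √((-0.0046·111.32)² + (0.0013·70.65)²) = √(0.262218 + 0.008436) = 0.5202 km
C: √((0.0151·111.32)² + (0.0052·70.65)²) = √(2.825532 + 0.134968) = 1.7206 km
D: √((0.0192·111.32)² + (0.0069·70.65)²) = √(4.568239 + 0.237642) = 2.1922 km
E: √((0.0048·111.32)² + (0.0161·70.65)²) = √(0.285515 + 1.293827) = 1.2567 km
F: √((-0.0006·111.32)² + (-0.0036·70.65)²) = √(0.004461 + 0.064689) = 0.2630 km
G: √((-0.0056·111.32)² + (-0.0110·70.65)²) = √(0.388618 + 0.603962) = 0.9963 km
H: √((0.0129·111.32)² + (-0.0117·70.65)²) = √(2.062176 + 0.683276) = 1.6569 km
I: √((-0.0139·111.32)² + (0.0235·70.65)²) = √(2.394286 + 2.756513) = 2.2695 km
J: √((0.0211·111.32)² + (-0.0008·70.65)²) = √(5.517106 + 0.003195) = 2.3495 km
Maximum: J at 2.3495 km.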